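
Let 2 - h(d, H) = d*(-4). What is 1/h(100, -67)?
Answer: 1/402 ≈ 0.0024876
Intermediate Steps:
h(d, H) = 2 + 4*d (h(d, H) = 2 - d*(-4) = 2 - (-4)*d = 2 + 4*d)
1/h(100, -67) = 1/(2 + 4*100) = 1/(2 + 400) = 1/402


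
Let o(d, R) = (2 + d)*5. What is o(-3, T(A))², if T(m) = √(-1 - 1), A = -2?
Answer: 25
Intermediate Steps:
T(m) = I*√2 (T(m) = √(-2) = I*√2)
o(d, R) = 10 + 5*d
o(-3, T(A))² = (10 + 5*(-3))² = (10 - 15)² = (-5)² = 25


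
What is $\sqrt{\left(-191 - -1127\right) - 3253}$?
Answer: $i \sqrt{2317} \approx 48.135 i$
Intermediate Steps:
$\sqrt{\left(-191 - -1127\right) - 3253} = \sqrt{\left(-191 + 1127\right) - 3253} = \sqrt{936 - 3253} = \sqrt{-2317} = i \sqrt{2317}$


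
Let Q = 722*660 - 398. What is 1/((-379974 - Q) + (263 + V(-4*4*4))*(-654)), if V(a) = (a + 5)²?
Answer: -1/3304672 ≈ -3.0260e-7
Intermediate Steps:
V(a) = (5 + a)²
Q = 476122 (Q = 476520 - 398 = 476122)
1/((-379974 - Q) + (263 + V(-4*4*4))*(-654)) = 1/((-379974 - 1*476122) + (263 + (5 - 4*4*4)²)*(-654)) = 1/((-379974 - 476122) + (263 + (5 - 16*4)²)*(-654)) = 1/(-856096 + (263 + (5 - 64)²)*(-654)) = 1/(-856096 + (263 + (-59)²)*(-654)) = 1/(-856096 + (263 + 3481)*(-654)) = 1/(-856096 + 3744*(-654)) = 1/(-856096 - 2448576) = 1/(-3304672) = -1/3304672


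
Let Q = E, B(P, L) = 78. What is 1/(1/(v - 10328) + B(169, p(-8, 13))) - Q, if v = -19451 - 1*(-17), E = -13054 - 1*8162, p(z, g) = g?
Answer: 49251594722/2321435 ≈ 21216.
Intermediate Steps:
E = -21216 (E = -13054 - 8162 = -21216)
v = -19434 (v = -19451 + 17 = -19434)
Q = -21216
1/(1/(v - 10328) + B(169, p(-8, 13))) - Q = 1/(1/(-19434 - 10328) + 78) - 1*(-21216) = 1/(1/(-29762) + 78) + 21216 = 1/(-1/29762 + 78) + 21216 = 1/(2321435/29762) + 21216 = 29762/2321435 + 21216 = 49251594722/2321435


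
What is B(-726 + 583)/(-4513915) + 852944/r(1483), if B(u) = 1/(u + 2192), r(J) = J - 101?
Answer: 3944444575295429/6391067177985 ≈ 617.18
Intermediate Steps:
r(J) = -101 + J
B(u) = 1/(2192 + u)
B(-726 + 583)/(-4513915) + 852944/r(1483) = 1/((2192 + (-726 + 583))*(-4513915)) + 852944/(-101 + 1483) = -1/4513915/(2192 - 143) + 852944/1382 = -1/4513915/2049 + 852944*(1/1382) = (1/2049)*(-1/4513915) + 426472/691 = -1/9249011835 + 426472/691 = 3944444575295429/6391067177985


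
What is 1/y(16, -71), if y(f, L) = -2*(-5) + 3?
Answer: 1/13 ≈ 0.076923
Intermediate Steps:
y(f, L) = 13 (y(f, L) = 10 + 3 = 13)
1/y(16, -71) = 1/13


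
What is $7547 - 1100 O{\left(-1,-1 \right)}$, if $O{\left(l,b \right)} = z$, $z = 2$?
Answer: $5347$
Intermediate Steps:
$O{\left(l,b \right)} = 2$
$7547 - 1100 O{\left(-1,-1 \right)} = 7547 - 2200 = 5347$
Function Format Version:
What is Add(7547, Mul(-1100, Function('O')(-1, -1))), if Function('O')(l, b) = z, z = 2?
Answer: 5347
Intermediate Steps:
Function('O')(l, b) = 2
Add(7547, Mul(-1100, Function('O')(-1, -1))) = Add(7547, Mul(-1100, 2)) = Add(7547, -2200) = 5347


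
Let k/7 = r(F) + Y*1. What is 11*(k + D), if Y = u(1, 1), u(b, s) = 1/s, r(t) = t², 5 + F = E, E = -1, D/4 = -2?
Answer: 2761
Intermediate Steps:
D = -8 (D = 4*(-2) = -8)
F = -6 (F = -5 - 1 = -6)
Y = 1 (Y = 1/1 = 1)
k = 259 (k = 7*((-6)² + 1*1) = 7*(36 + 1) = 7*37 = 259)
11*(k + D) = 11*(259 - 8) = 11*251 = 2761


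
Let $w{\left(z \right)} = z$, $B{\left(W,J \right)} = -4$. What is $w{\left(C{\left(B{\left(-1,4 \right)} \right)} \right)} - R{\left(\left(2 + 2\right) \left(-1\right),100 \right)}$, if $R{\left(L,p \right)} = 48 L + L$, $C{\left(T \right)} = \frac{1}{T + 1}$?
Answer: $\frac{587}{3} \approx 195.67$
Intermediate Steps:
$C{\left(T \right)} = \frac{1}{1 + T}$
$R{\left(L,p \right)} = 49 L$
$w{\left(C{\left(B{\left(-1,4 \right)} \right)} \right)} - R{\left(\left(2 + 2\right) \left(-1\right),100 \right)} = \frac{1}{1 - 4} - 49 \left(2 + 2\right) \left(-1\right) = \frac{1}{-3} - 49 \cdot 4 \left(-1\right) = - \frac{1}{3} - 49 \left(-4\right) = - \frac{1}{3} - -196 = - \frac{1}{3} + 196 = \frac{587}{3}$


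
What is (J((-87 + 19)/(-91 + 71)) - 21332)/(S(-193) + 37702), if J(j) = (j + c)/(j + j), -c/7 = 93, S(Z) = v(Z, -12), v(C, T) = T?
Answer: -364263/640730 ≈ -0.56851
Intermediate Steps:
S(Z) = -12
c = -651 (c = -7*93 = -651)
J(j) = (-651 + j)/(2*j) (J(j) = (j - 651)/(j + j) = (-651 + j)/((2*j)) = (-651 + j)*(1/(2*j)) = (-651 + j)/(2*j))
(J((-87 + 19)/(-91 + 71)) - 21332)/(S(-193) + 37702) = ((-651 + (-87 + 19)/(-91 + 71))/(2*(((-87 + 19)/(-91 + 71)))) - 21332)/(-12 + 37702) = ((-651 - 68/(-20))/(2*((-68/(-20)))) - 21332)/37690 = ((-651 - 68*(-1/20))/(2*((-68*(-1/20)))) - 21332)*(1/37690) = ((-651 + 17/5)/(2*(17/5)) - 21332)*(1/37690) = ((½)*(5/17)*(-3238/5) - 21332)*(1/37690) = (-1619/17 - 21332)*(1/37690) = -364263/17*1/37690 = -364263/640730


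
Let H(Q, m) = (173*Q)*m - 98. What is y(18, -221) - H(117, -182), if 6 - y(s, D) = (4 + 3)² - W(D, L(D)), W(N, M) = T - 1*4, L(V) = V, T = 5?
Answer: 3683918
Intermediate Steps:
H(Q, m) = -98 + 173*Q*m (H(Q, m) = 173*Q*m - 98 = -98 + 173*Q*m)
W(N, M) = 1 (W(N, M) = 5 - 1*4 = 5 - 4 = 1)
y(s, D) = -42 (y(s, D) = 6 - ((4 + 3)² - 1*1) = 6 - (7² - 1) = 6 - (49 - 1) = 6 - 1*48 = 6 - 48 = -42)
y(18, -221) - H(117, -182) = -42 - (-98 + 173*117*(-182)) = -42 - (-98 - 3683862) = -42 - 1*(-3683960) = -42 + 3683960 = 3683918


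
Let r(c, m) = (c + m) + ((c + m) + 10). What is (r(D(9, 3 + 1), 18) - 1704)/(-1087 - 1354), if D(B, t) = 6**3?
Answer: 1226/2441 ≈ 0.50225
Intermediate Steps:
D(B, t) = 216
r(c, m) = 10 + 2*c + 2*m (r(c, m) = (c + m) + (10 + c + m) = 10 + 2*c + 2*m)
(r(D(9, 3 + 1), 18) - 1704)/(-1087 - 1354) = ((10 + 2*216 + 2*18) - 1704)/(-1087 - 1354) = ((10 + 432 + 36) - 1704)/(-2441) = (478 - 1704)*(-1/2441) = -1226*(-1/2441) = 1226/2441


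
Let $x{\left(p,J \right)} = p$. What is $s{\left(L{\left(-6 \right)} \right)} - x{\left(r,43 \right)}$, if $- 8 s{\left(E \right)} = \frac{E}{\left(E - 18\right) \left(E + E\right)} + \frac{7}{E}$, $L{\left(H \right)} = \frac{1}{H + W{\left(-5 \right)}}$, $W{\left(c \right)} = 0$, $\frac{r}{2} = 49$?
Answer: $- \frac{80875}{872} \approx -92.747$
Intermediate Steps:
$r = 98$ ($r = 2 \cdot 49 = 98$)
$L{\left(H \right)} = \frac{1}{H}$ ($L{\left(H \right)} = \frac{1}{H + 0} = \frac{1}{H}$)
$s{\left(E \right)} = - \frac{7}{8 E} - \frac{1}{16 \left(-18 + E\right)}$ ($s{\left(E \right)} = - \frac{\frac{E}{\left(E - 18\right) \left(E + E\right)} + \frac{7}{E}}{8} = - \frac{\frac{E}{\left(-18 + E\right) 2 E} + \frac{7}{E}}{8} = - \frac{\frac{E}{2 E \left(-18 + E\right)} + \frac{7}{E}}{8} = - \frac{E \frac{1}{2 E \left(-18 + E\right)} + \frac{7}{E}}{8} = - \frac{\frac{1}{2 \left(-18 + E\right)} + \frac{7}{E}}{8} = - \frac{7}{8 E} - \frac{1}{16 \left(-18 + E\right)}$)
$s{\left(L{\left(-6 \right)} \right)} - x{\left(r,43 \right)} = \frac{3 \left(84 - \frac{5}{-6}\right)}{16 \frac{1}{-6} \left(-18 + \frac{1}{-6}\right)} - 98 = \frac{3 \left(84 - - \frac{5}{6}\right)}{16 \left(- \frac{1}{6}\right) \left(-18 - \frac{1}{6}\right)} - 98 = \frac{3}{16} \left(-6\right) \frac{1}{- \frac{109}{6}} \left(84 + \frac{5}{6}\right) - 98 = \frac{3}{16} \left(-6\right) \left(- \frac{6}{109}\right) \frac{509}{6} - 98 = \frac{4581}{872} - 98 = - \frac{80875}{872}$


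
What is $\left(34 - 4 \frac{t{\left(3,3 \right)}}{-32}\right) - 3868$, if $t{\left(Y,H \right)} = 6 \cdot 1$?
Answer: $- \frac{15333}{4} \approx -3833.3$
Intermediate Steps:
$t{\left(Y,H \right)} = 6$
$\left(34 - 4 \frac{t{\left(3,3 \right)}}{-32}\right) - 3868 = \left(34 - 4 \frac{6}{-32}\right) - 3868 = \left(34 - 4 \cdot 6 \left(- \frac{1}{32}\right)\right) - 3868 = \left(34 - - \frac{3}{4}\right) - 3868 = \left(34 + \frac{3}{4}\right) - 3868 = \frac{139}{4} - 3868 = - \frac{15333}{4}$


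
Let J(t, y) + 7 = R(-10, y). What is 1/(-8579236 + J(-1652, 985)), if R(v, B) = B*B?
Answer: -1/7609018 ≈ -1.3142e-7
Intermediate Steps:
R(v, B) = B**2
J(t, y) = -7 + y**2
1/(-8579236 + J(-1652, 985)) = 1/(-8579236 + (-7 + 985**2)) = 1/(-8579236 + (-7 + 970225)) = 1/(-8579236 + 970218) = 1/(-7609018) = -1/7609018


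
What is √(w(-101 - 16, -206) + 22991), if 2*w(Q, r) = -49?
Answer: √91866/2 ≈ 151.55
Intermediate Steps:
w(Q, r) = -49/2 (w(Q, r) = (½)*(-49) = -49/2)
√(w(-101 - 16, -206) + 22991) = √(-49/2 + 22991) = √(45933/2) = √91866/2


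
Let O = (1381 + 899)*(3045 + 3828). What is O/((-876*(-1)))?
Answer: 1305870/73 ≈ 17889.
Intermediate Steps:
O = 15670440 (O = 2280*6873 = 15670440)
O/((-876*(-1))) = 15670440/((-876*(-1))) = 15670440/876 = 15670440*(1/876) = 1305870/73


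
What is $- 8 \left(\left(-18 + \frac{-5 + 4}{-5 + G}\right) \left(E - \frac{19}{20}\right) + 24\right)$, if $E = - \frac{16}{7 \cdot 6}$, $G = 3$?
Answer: $- \frac{1135}{3} \approx -378.33$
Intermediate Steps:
$E = - \frac{8}{21}$ ($E = - \frac{16}{42} = \left(-16\right) \frac{1}{42} = - \frac{8}{21} \approx -0.38095$)
$- 8 \left(\left(-18 + \frac{-5 + 4}{-5 + G}\right) \left(E - \frac{19}{20}\right) + 24\right) = - 8 \left(\left(-18 + \frac{-5 + 4}{-5 + 3}\right) \left(- \frac{8}{21} - \frac{19}{20}\right) + 24\right) = - 8 \left(\left(-18 - \frac{1}{-2}\right) \left(- \frac{8}{21} - \frac{19}{20}\right) + 24\right) = - 8 \left(\left(-18 - - \frac{1}{2}\right) \left(- \frac{8}{21} - \frac{19}{20}\right) + 24\right) = - 8 \left(\left(-18 + \frac{1}{2}\right) \left(- \frac{559}{420}\right) + 24\right) = - 8 \left(\left(- \frac{35}{2}\right) \left(- \frac{559}{420}\right) + 24\right) = - 8 \left(\frac{559}{24} + 24\right) = \left(-8\right) \frac{1135}{24} = - \frac{1135}{3}$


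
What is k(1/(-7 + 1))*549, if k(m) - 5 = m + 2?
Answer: 7503/2 ≈ 3751.5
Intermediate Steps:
k(m) = 7 + m (k(m) = 5 + (m + 2) = 5 + (2 + m) = 7 + m)
k(1/(-7 + 1))*549 = (7 + 1/(-7 + 1))*549 = (7 + 1/(-6))*549 = (7 - ⅙)*549 = (41/6)*549 = 7503/2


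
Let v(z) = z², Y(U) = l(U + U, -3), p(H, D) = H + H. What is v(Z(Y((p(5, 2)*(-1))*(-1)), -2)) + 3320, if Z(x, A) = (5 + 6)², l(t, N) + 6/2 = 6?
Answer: 17961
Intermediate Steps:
p(H, D) = 2*H
l(t, N) = 3 (l(t, N) = -3 + 6 = 3)
Y(U) = 3
Z(x, A) = 121 (Z(x, A) = 11² = 121)
v(Z(Y((p(5, 2)*(-1))*(-1)), -2)) + 3320 = 121² + 3320 = 14641 + 3320 = 17961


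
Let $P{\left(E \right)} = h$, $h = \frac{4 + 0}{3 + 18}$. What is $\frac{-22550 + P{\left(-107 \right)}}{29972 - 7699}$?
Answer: $- \frac{473546}{467733} \approx -1.0124$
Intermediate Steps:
$h = \frac{4}{21} \approx 0.19048$
$P{\left(E \right)} = \frac{4}{21}$
$\frac{-22550 + P{\left(-107 \right)}}{29972 - 7699} = \frac{-22550 + \frac{4}{21}}{29972 - 7699} = - \frac{473546}{21 \cdot 22273} = \left(- \frac{473546}{21}\right) \frac{1}{22273} = - \frac{473546}{467733}$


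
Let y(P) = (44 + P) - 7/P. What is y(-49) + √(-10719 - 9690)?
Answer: -34/7 + I*√20409 ≈ -4.8571 + 142.86*I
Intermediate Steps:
y(P) = 44 + P - 7/P
y(-49) + √(-10719 - 9690) = (44 - 49 - 7/(-49)) + √(-10719 - 9690) = (44 - 49 - 7*(-1/49)) + √(-20409) = (44 - 49 + ⅐) + I*√20409 = -34/7 + I*√20409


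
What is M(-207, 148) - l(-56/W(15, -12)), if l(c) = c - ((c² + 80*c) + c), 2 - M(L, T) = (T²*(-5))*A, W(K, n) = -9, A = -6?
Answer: -53183102/81 ≈ -6.5658e+5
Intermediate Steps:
M(L, T) = 2 - 30*T² (M(L, T) = 2 - T²*(-5)*(-6) = 2 - (-5*T²)*(-6) = 2 - 30*T²)
l(c) = -c² - 80*c (l(c) = c - (c² + 81*c) = c + (-c² - 81*c) = -c² - 80*c)
M(-207, 148) - l(-56/W(15, -12)) = (2 - 30*148²) - (-1)*(-56/(-9))*(80 - 56/(-9)) = (2 - 30*21904) - (-1)*(-56*(-⅑))*(80 - 56*(-⅑)) = (2 - 657120) - (-1)*56*(80 + 56/9)/9 = -657118 - (-1)*56*776/(9*9) = -657118 - 1*(-43456/81) = -657118 + 43456/81 = -53183102/81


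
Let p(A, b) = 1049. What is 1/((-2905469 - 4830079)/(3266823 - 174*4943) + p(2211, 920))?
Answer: 802247/838978587 ≈ 0.00095622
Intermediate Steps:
1/((-2905469 - 4830079)/(3266823 - 174*4943) + p(2211, 920)) = 1/((-2905469 - 4830079)/(3266823 - 174*4943) + 1049) = 1/(-7735548/(3266823 - 860082) + 1049) = 1/(-7735548/2406741 + 1049) = 1/(-7735548*1/2406741 + 1049) = 1/(-2578516/802247 + 1049) = 1/(838978587/802247) = 802247/838978587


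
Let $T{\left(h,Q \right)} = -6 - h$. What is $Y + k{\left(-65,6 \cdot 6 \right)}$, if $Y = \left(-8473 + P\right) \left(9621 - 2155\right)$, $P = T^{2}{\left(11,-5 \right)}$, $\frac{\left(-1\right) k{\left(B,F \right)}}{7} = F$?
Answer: $-61101996$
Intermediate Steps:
$k{\left(B,F \right)} = - 7 F$
$P = 289$ ($P = \left(-6 - 11\right)^{2} = \left(-17\right)^{2} = 289$)
$Y = -61101744$ ($Y = \left(-8473 + 289\right) \left(9621 - 2155\right) = \left(-8184\right) 7466 = -61101744$)
$Y + k{\left(-65,6 \cdot 6 \right)} = -61101744 - 7 \cdot 6 \cdot 6 = -61101744 - 252 = -61101996$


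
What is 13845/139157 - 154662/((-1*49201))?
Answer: 22203487779/6846663557 ≈ 3.2430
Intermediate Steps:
13845/139157 - 154662/((-1*49201)) = 13845*(1/139157) - 154662/(-49201) = 13845/139157 - 154662*(-1/49201) = 13845/139157 + 154662/49201 = 22203487779/6846663557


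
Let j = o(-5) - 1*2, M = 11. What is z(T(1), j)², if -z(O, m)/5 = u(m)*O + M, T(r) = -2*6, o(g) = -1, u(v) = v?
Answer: 55225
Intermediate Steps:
T(r) = -12
j = -3 (j = -1 - 1*2 = -1 - 2 = -3)
z(O, m) = -55 - 5*O*m (z(O, m) = -5*(m*O + 11) = -5*(O*m + 11) = -5*(11 + O*m) = -55 - 5*O*m)
z(T(1), j)² = (-55 - 5*(-12)*(-3))² = (-55 - 180)² = (-235)² = 55225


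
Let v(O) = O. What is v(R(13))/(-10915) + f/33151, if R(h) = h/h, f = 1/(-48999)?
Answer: -1624376764/17729953241835 ≈ -9.1618e-5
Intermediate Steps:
f = -1/48999 ≈ -2.0409e-5
R(h) = 1
v(R(13))/(-10915) + f/33151 = 1/(-10915) - 1/48999/33151 = 1*(-1/10915) - 1/48999*1/33151 = -1/10915 - 1/1624365849 = -1624376764/17729953241835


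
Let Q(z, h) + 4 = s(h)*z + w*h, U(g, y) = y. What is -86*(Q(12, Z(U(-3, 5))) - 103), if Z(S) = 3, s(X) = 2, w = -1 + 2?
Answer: 6880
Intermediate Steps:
w = 1
Q(z, h) = -4 + h + 2*z (Q(z, h) = -4 + (2*z + 1*h) = -4 + (2*z + h) = -4 + (h + 2*z) = -4 + h + 2*z)
-86*(Q(12, Z(U(-3, 5))) - 103) = -86*((-4 + 3 + 2*12) - 103) = -86*((-4 + 3 + 24) - 103) = -86*(23 - 103) = -86*(-80) = 6880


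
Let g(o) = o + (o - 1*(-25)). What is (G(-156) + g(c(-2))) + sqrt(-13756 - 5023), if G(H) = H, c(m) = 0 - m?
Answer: -127 + I*sqrt(18779) ≈ -127.0 + 137.04*I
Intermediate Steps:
c(m) = -m
g(o) = 25 + 2*o (g(o) = o + (o + 25) = o + (25 + o) = 25 + 2*o)
(G(-156) + g(c(-2))) + sqrt(-13756 - 5023) = (-156 + (25 + 2*(-1*(-2)))) + sqrt(-13756 - 5023) = (-156 + (25 + 2*2)) + sqrt(-18779) = (-156 + (25 + 4)) + I*sqrt(18779) = (-156 + 29) + I*sqrt(18779) = -127 + I*sqrt(18779)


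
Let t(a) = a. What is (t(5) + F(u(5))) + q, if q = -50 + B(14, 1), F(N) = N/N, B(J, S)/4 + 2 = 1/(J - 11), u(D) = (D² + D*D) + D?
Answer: -152/3 ≈ -50.667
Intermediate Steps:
u(D) = D + 2*D² (u(D) = (D² + D²) + D = 2*D² + D = D + 2*D²)
B(J, S) = -8 + 4/(-11 + J) (B(J, S) = -8 + 4/(J - 11) = -8 + 4/(-11 + J))
F(N) = 1
q = -170/3 (q = -50 + 4*(23 - 2*14)/(-11 + 14) = -50 + 4*(23 - 28)/3 = -50 + 4*(⅓)*(-5) = -50 - 20/3 = -170/3 ≈ -56.667)
(t(5) + F(u(5))) + q = (5 + 1) - 170/3 = 6 - 170/3 = -152/3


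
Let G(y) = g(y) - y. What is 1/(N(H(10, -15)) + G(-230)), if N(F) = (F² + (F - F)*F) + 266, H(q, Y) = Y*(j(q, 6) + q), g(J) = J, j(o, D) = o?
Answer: 1/90266 ≈ 1.1078e-5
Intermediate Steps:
G(y) = 0 (G(y) = y - y = 0)
H(q, Y) = 2*Y*q (H(q, Y) = Y*(q + q) = Y*(2*q) = 2*Y*q)
N(F) = 266 + F² (N(F) = (F² + 0*F) + 266 = (F² + 0) + 266 = F² + 266 = 266 + F²)
1/(N(H(10, -15)) + G(-230)) = 1/((266 + (2*(-15)*10)²) + 0) = 1/((266 + (-300)²) + 0) = 1/((266 + 90000) + 0) = 1/(90266 + 0) = 1/90266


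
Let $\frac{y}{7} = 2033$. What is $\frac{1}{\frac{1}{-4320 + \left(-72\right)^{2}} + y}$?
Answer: $\frac{864}{12295585} \approx 7.0269 \cdot 10^{-5}$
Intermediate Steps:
$y = 14231$ ($y = 7 \cdot 2033 = 14231$)
$\frac{1}{\frac{1}{-4320 + \left(-72\right)^{2}} + y} = \frac{1}{\frac{1}{-4320 + \left(-72\right)^{2}} + 14231} = \frac{1}{\frac{1}{-4320 + 5184} + 14231} = \frac{1}{\frac{1}{864} + 14231} = \frac{1}{\frac{12295585}{864}} = \frac{864}{12295585}$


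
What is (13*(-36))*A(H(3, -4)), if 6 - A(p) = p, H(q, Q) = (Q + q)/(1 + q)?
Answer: -2925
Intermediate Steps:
H(q, Q) = (Q + q)/(1 + q)
A(p) = 6 - p
(13*(-36))*A(H(3, -4)) = (13*(-36))*(6 - (-4 + 3)/(1 + 3)) = -468*(6 - (-1)/4) = -468*(6 - 1*(-¼)) = -468*(6 + ¼) = -468*25/4 = -2925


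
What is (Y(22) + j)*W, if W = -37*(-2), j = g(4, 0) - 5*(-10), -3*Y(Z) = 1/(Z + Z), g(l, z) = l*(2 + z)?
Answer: 283235/66 ≈ 4291.4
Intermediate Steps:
Y(Z) = -1/(6*Z) (Y(Z) = -1/(3*(Z + Z)) = -1/(2*Z)/3 = -1/(6*Z))
j = 58 (j = 4*(2 + 0) - 5*(-10) = 4*2 + 50 = 8 + 50 = 58)
W = 74
(Y(22) + j)*W = (-⅙/22 + 58)*74 = (-⅙*1/22 + 58)*74 = (-1/132 + 58)*74 = (7655/132)*74 = 283235/66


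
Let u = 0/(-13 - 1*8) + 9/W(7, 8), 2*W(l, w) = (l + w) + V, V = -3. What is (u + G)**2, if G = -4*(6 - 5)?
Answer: 25/4 ≈ 6.2500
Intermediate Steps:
W(l, w) = -3/2 + l/2 + w/2 (W(l, w) = ((l + w) - 3)/2 = (-3 + l + w)/2 = -3/2 + l/2 + w/2)
G = -4 (G = -4*1 = -4)
u = 3/2 (u = 0/(-13 - 1*8) + 9/(-3/2 + (1/2)*7 + (1/2)*8) = 0/(-13 - 8) + 9/(-3/2 + 7/2 + 4) = 0/(-21) + 9/6 = 0*(-1/21) + 9*(1/6) = 0 + 3/2 = 3/2 ≈ 1.5000)
(u + G)**2 = (3/2 - 4)**2 = (-5/2)**2 = 25/4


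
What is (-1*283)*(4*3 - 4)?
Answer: -2264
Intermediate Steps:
(-1*283)*(4*3 - 4) = -283*(12 - 4) = -283*8 = -2264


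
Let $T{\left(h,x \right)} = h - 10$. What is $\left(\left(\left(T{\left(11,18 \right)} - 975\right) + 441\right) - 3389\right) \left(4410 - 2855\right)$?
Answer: $-6098710$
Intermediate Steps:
$T{\left(h,x \right)} = -10 + h$
$\left(\left(\left(T{\left(11,18 \right)} - 975\right) + 441\right) - 3389\right) \left(4410 - 2855\right) = \left(\left(\left(\left(-10 + 11\right) - 975\right) + 441\right) - 3389\right) \left(4410 - 2855\right) = \left(\left(\left(1 - 975\right) + 441\right) - 3389\right) 1555 = \left(\left(-974 + 441\right) - 3389\right) 1555 = \left(-533 - 3389\right) 1555 = \left(-3922\right) 1555 = -6098710$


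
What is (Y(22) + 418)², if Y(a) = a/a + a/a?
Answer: 176400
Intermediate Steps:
Y(a) = 2 (Y(a) = 1 + 1 = 2)
(Y(22) + 418)² = (2 + 418)² = 420² = 176400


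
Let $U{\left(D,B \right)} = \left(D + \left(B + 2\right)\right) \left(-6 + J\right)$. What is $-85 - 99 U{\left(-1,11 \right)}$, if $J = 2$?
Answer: $4667$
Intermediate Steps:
$U{\left(D,B \right)} = -8 - 4 B - 4 D$ ($U{\left(D,B \right)} = \left(D + \left(B + 2\right)\right) \left(-6 + 2\right) = \left(D + \left(2 + B\right)\right) \left(-4\right) = \left(2 + B + D\right) \left(-4\right) = -8 - 4 B - 4 D$)
$-85 - 99 U{\left(-1,11 \right)} = -85 - 99 \left(-8 - 44 - -4\right) = -85 - 99 \left(-8 - 44 + 4\right) = -85 - -4752 = -85 + 4752 = 4667$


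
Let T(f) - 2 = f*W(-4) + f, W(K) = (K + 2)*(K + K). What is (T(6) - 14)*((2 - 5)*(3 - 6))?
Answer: 810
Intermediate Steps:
W(K) = 2*K*(2 + K) (W(K) = (2 + K)*(2*K) = 2*K*(2 + K))
T(f) = 2 + 17*f (T(f) = 2 + (f*(2*(-4)*(2 - 4)) + f) = 2 + (f*(2*(-4)*(-2)) + f) = 2 + (f*16 + f) = 2 + (16*f + f) = 2 + 17*f)
(T(6) - 14)*((2 - 5)*(3 - 6)) = ((2 + 17*6) - 14)*((2 - 5)*(3 - 6)) = ((2 + 102) - 14)*(-3*(-3)) = (104 - 14)*9 = 90*9 = 810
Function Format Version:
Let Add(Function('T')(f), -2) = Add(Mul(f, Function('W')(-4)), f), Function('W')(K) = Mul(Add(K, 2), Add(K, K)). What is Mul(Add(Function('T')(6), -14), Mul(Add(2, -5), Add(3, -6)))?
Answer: 810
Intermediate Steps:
Function('W')(K) = Mul(2, K, Add(2, K)) (Function('W')(K) = Mul(Add(2, K), Mul(2, K)) = Mul(2, K, Add(2, K)))
Function('T')(f) = Add(2, Mul(17, f)) (Function('T')(f) = Add(2, Add(Mul(f, Mul(2, -4, Add(2, -4))), f)) = Add(2, Add(Mul(f, Mul(2, -4, -2)), f)) = Add(2, Add(Mul(f, 16), f)) = Add(2, Add(Mul(16, f), f)) = Add(2, Mul(17, f)))
Mul(Add(Function('T')(6), -14), Mul(Add(2, -5), Add(3, -6))) = Mul(Add(Add(2, Mul(17, 6)), -14), Mul(Add(2, -5), Add(3, -6))) = Mul(Add(Add(2, 102), -14), Mul(-3, -3)) = Mul(Add(104, -14), 9) = Mul(90, 9) = 810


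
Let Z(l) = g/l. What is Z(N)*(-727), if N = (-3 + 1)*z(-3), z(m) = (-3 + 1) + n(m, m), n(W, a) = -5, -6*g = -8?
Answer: -1454/21 ≈ -69.238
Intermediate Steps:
g = 4/3 (g = -1/6*(-8) = 4/3 ≈ 1.3333)
z(m) = -7 (z(m) = (-3 + 1) - 5 = -2 - 5 = -7)
N = 14 (N = (-3 + 1)*(-7) = -2*(-7) = 14)
Z(l) = 4/(3*l)
Z(N)*(-727) = ((4/3)/14)*(-727) = ((4/3)*(1/14))*(-727) = (2/21)*(-727) = -1454/21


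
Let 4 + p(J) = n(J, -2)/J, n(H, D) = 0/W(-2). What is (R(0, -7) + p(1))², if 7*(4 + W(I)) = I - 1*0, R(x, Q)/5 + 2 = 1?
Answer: 81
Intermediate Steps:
R(x, Q) = -5 (R(x, Q) = -10 + 5*1 = -10 + 5 = -5)
W(I) = -4 + I/7 (W(I) = -4 + (I - 1*0)/7 = -4 + (I + 0)/7 = -4 + I/7)
n(H, D) = 0 (n(H, D) = 0/(-4 + (⅐)*(-2)) = 0/(-4 - 2/7) = 0/(-30/7) = 0*(-7/30) = 0)
p(J) = -4 (p(J) = -4 + 0/J = -4 + 0 = -4)
(R(0, -7) + p(1))² = (-5 - 4)² = (-9)² = 81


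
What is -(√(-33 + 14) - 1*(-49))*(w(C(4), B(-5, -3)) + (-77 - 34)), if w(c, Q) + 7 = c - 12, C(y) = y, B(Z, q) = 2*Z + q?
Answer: 6174 + 126*I*√19 ≈ 6174.0 + 549.22*I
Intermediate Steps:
B(Z, q) = q + 2*Z
w(c, Q) = -19 + c (w(c, Q) = -7 + (c - 12) = -7 + (-12 + c) = -19 + c)
-(√(-33 + 14) - 1*(-49))*(w(C(4), B(-5, -3)) + (-77 - 34)) = -(√(-33 + 14) - 1*(-49))*((-19 + 4) + (-77 - 34)) = -(√(-19) + 49)*(-15 - 111) = -(I*√19 + 49)*(-126) = -(49 + I*√19)*(-126) = -(-6174 - 126*I*√19) = 6174 + 126*I*√19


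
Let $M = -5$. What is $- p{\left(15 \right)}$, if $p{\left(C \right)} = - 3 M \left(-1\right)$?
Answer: $15$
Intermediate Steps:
$p{\left(C \right)} = -15$ ($p{\left(C \right)} = \left(-3\right) \left(-5\right) \left(-1\right) = 15 \left(-1\right) = -15$)
$- p{\left(15 \right)} = \left(-1\right) \left(-15\right) = 15$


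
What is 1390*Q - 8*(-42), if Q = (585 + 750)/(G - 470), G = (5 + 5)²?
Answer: -173133/37 ≈ -4679.3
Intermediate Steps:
G = 100 (G = 10² = 100)
Q = -267/74 (Q = (585 + 750)/(100 - 470) = 1335/(-370) = 1335*(-1/370) = -267/74 ≈ -3.6081)
1390*Q - 8*(-42) = 1390*(-267/74) - 8*(-42) = -185565/37 + 336 = -173133/37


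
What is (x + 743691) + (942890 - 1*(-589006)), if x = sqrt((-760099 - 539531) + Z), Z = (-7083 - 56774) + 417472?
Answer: 2275587 + I*sqrt(946015) ≈ 2.2756e+6 + 972.63*I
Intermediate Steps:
Z = 353615 (Z = -63857 + 417472 = 353615)
x = I*sqrt(946015) (x = sqrt((-760099 - 539531) + 353615) = sqrt(-1299630 + 353615) = sqrt(-946015) = I*sqrt(946015) ≈ 972.63*I)
(x + 743691) + (942890 - 1*(-589006)) = (I*sqrt(946015) + 743691) + (942890 - 1*(-589006)) = (743691 + I*sqrt(946015)) + (942890 + 589006) = (743691 + I*sqrt(946015)) + 1531896 = 2275587 + I*sqrt(946015)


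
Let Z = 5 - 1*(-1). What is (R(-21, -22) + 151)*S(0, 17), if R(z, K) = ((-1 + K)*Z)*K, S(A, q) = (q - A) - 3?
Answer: 44618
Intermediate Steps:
Z = 6 (Z = 5 + 1 = 6)
S(A, q) = -3 + q - A
R(z, K) = K*(-6 + 6*K) (R(z, K) = ((-1 + K)*6)*K = (-6 + 6*K)*K = K*(-6 + 6*K))
(R(-21, -22) + 151)*S(0, 17) = (6*(-22)*(-1 - 22) + 151)*(-3 + 17 - 1*0) = (6*(-22)*(-23) + 151)*(-3 + 17 + 0) = (3036 + 151)*14 = 3187*14 = 44618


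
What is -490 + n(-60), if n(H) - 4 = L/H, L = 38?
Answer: -14599/30 ≈ -486.63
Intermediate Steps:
n(H) = 4 + 38/H
-490 + n(-60) = -490 + (4 + 38/(-60)) = -490 + (4 + 38*(-1/60)) = -490 + (4 - 19/30) = -490 + 101/30 = -14599/30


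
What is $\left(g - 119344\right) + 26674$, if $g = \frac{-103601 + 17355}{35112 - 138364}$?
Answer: $- \frac{4784138297}{51626} \approx -92669.0$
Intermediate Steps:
$g = \frac{43123}{51626}$ ($g = - \frac{86246}{-103252} = \left(-86246\right) \left(- \frac{1}{103252}\right) = \frac{43123}{51626} \approx 0.8353$)
$\left(g - 119344\right) + 26674 = \left(\frac{43123}{51626} - 119344\right) + 26674 = - \frac{6161210221}{51626} + 26674 = - \frac{4784138297}{51626}$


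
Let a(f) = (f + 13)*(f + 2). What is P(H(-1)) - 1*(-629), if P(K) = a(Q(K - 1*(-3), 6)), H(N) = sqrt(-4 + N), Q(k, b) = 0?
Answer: 655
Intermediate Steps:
a(f) = (2 + f)*(13 + f) (a(f) = (13 + f)*(2 + f) = (2 + f)*(13 + f))
P(K) = 26 (P(K) = 26 + 0**2 + 15*0 = 26 + 0 + 0 = 26)
P(H(-1)) - 1*(-629) = 26 - 1*(-629) = 26 + 629 = 655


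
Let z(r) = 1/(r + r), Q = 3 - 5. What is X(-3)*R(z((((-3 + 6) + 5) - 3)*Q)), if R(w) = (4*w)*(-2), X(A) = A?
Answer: -6/5 ≈ -1.2000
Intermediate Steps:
Q = -2
z(r) = 1/(2*r)
R(w) = -8*w
X(-3)*R(z((((-3 + 6) + 5) - 3)*Q)) = -(-24)*1/(2*(((((-3 + 6) + 5) - 3)*(-2)))) = -(-24)*1/(2*((((3 + 5) - 3)*(-2)))) = -(-24)*1/(2*(((8 - 3)*(-2)))) = -(-24)*1/(2*((5*(-2)))) = -(-24)*(½)/(-10) = -(-24)*(½)*(-⅒) = -(-24)*(-1)/20 = -3*⅖ = -6/5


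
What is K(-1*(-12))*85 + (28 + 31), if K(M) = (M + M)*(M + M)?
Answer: 49019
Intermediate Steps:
K(M) = 4*M² (K(M) = (2*M)*(2*M) = 4*M²)
K(-1*(-12))*85 + (28 + 31) = (4*(-1*(-12))²)*85 + (28 + 31) = (4*12²)*85 + 59 = (4*144)*85 + 59 = 576*85 + 59 = 48960 + 59 = 49019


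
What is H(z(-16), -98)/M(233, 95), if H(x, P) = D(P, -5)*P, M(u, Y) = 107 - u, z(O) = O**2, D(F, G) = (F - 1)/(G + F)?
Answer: 77/103 ≈ 0.74757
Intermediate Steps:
D(F, G) = (-1 + F)/(F + G)
H(x, P) = P*(-1 + P)/(-5 + P) (H(x, P) = ((-1 + P)/(P - 5))*P = ((-1 + P)/(-5 + P))*P = P*(-1 + P)/(-5 + P))
H(z(-16), -98)/M(233, 95) = (-98*(-1 - 98)/(-5 - 98))/(107 - 1*233) = (-98*(-99)/(-103))/(107 - 233) = -98*(-1/103)*(-99)/(-126) = -9702/103*(-1/126) = 77/103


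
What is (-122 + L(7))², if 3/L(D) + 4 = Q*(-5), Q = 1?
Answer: 134689/9 ≈ 14965.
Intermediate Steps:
L(D) = -⅓ (L(D) = 3/(-4 + 1*(-5)) = 3/(-4 - 5) = 3/(-9) = 3*(-⅑) = -⅓)
(-122 + L(7))² = (-122 - ⅓)² = (-367/3)² = 134689/9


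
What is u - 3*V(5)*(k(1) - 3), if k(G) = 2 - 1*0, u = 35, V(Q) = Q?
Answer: 50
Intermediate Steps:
k(G) = 2 (k(G) = 2 + 0 = 2)
u - 3*V(5)*(k(1) - 3) = 35 - 15*(2 - 3) = 35 - 15*(-1) = 35 - 3*(-5) = 35 + 15 = 50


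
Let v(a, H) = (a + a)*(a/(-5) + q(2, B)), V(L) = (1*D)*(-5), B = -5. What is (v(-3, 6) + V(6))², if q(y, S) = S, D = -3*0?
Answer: 17424/25 ≈ 696.96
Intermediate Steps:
D = 0
V(L) = 0 (V(L) = (1*0)*(-5) = 0*(-5) = 0)
v(a, H) = 2*a*(-5 - a/5) (v(a, H) = (a + a)*(a/(-5) - 5) = (2*a)*(a*(-⅕) - 5) = (2*a)*(-a/5 - 5) = (2*a)*(-5 - a/5) = 2*a*(-5 - a/5))
(v(-3, 6) + V(6))² = (-⅖*(-3)*(25 - 3) + 0)² = (-⅖*(-3)*22 + 0)² = (132/5 + 0)² = (132/5)² = 17424/25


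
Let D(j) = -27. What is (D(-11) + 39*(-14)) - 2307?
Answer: -2880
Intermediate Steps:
(D(-11) + 39*(-14)) - 2307 = (-27 + 39*(-14)) - 2307 = (-27 - 546) - 2307 = -573 - 2307 = -2880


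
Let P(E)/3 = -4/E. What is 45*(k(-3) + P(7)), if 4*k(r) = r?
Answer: -3105/28 ≈ -110.89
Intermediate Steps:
P(E) = -12/E (P(E) = 3*(-4/E) = -12/E)
k(r) = r/4
45*(k(-3) + P(7)) = 45*((1/4)*(-3) - 12/7) = 45*(-3/4 - 12*1/7) = 45*(-3/4 - 12/7) = 45*(-69/28) = -3105/28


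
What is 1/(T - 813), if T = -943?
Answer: -1/1756 ≈ -0.00056948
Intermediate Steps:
1/(T - 813) = 1/(-943 - 813) = 1/(-1756) = -1/1756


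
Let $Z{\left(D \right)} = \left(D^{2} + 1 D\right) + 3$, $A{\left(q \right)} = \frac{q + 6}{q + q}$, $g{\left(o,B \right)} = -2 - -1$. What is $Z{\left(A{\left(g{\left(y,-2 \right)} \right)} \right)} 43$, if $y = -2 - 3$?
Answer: $\frac{1161}{4} \approx 290.25$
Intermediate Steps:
$y = -5$
$g{\left(o,B \right)} = -1$ ($g{\left(o,B \right)} = -2 + 1 = -1$)
$A{\left(q \right)} = \frac{6 + q}{2 q}$
$Z{\left(D \right)} = 3 + D + D^{2}$ ($Z{\left(D \right)} = \left(D^{2} + D\right) + 3 = \left(D + D^{2}\right) + 3 = 3 + D + D^{2}$)
$Z{\left(A{\left(g{\left(y,-2 \right)} \right)} \right)} 43 = \left(3 + \frac{6 - 1}{2 \left(-1\right)} + \left(\frac{6 - 1}{2 \left(-1\right)}\right)^{2}\right) 43 = \left(3 + \frac{1}{2} \left(-1\right) 5 + \left(\frac{1}{2} \left(-1\right) 5\right)^{2}\right) 43 = \left(3 - \frac{5}{2} + \left(- \frac{5}{2}\right)^{2}\right) 43 = \left(3 - \frac{5}{2} + \frac{25}{4}\right) 43 = \frac{27}{4} \cdot 43 = \frac{1161}{4}$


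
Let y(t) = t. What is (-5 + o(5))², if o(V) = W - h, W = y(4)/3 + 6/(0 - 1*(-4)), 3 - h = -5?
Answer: 3721/36 ≈ 103.36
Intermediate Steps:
h = 8 (h = 3 - 1*(-5) = 3 + 5 = 8)
W = 17/6 (W = 4/3 + 6/(0 - 1*(-4)) = 4*(⅓) + 6/(0 + 4) = 4/3 + 6/4 = 4/3 + 6*(¼) = 4/3 + 3/2 = 17/6 ≈ 2.8333)
o(V) = -31/6 (o(V) = 17/6 - 1*8 = 17/6 - 8 = -31/6)
(-5 + o(5))² = (-5 - 31/6)² = (-61/6)² = 3721/36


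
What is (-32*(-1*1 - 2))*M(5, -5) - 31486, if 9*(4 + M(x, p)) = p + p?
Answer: -95930/3 ≈ -31977.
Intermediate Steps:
M(x, p) = -4 + 2*p/9 (M(x, p) = -4 + (p + p)/9 = -4 + (2*p)/9 = -4 + 2*p/9)
(-32*(-1*1 - 2))*M(5, -5) - 31486 = (-32*(-1*1 - 2))*(-4 + (2/9)*(-5)) - 31486 = (-32*(-1 - 2))*(-4 - 10/9) - 31486 = -32*(-3)*(-46/9) - 31486 = 96*(-46/9) - 31486 = -1472/3 - 31486 = -95930/3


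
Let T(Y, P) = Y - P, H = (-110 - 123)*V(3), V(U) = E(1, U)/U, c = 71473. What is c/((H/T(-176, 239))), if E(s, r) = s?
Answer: 88983885/233 ≈ 3.8191e+5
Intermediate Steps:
V(U) = 1/U
H = -233/3 (H = (-110 - 123)/3 = -233*⅓ = -233/3 ≈ -77.667)
c/((H/T(-176, 239))) = 71473/((-233/(3*(-176 - 1*239)))) = 71473/((-233/(3*(-176 - 239)))) = 71473/((-233/3/(-415))) = 71473/((-233/3*(-1/415))) = 71473/(233/1245) = 71473*(1245/233) = 88983885/233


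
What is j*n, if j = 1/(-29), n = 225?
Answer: -225/29 ≈ -7.7586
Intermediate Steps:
j = -1/29 ≈ -0.034483
j*n = -1/29*225 = -225/29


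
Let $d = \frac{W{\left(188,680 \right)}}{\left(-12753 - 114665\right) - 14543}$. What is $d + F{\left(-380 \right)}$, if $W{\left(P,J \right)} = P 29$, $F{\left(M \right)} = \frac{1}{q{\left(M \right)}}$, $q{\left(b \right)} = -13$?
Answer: $- \frac{212837}{1845493} \approx -0.11533$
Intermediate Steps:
$F{\left(M \right)} = - \frac{1}{13}$ ($F{\left(M \right)} = \frac{1}{-13} = - \frac{1}{13}$)
$W{\left(P,J \right)} = 29 P$
$d = - \frac{5452}{141961}$ ($d = \frac{29 \cdot 188}{\left(-12753 - 114665\right) - 14543} = \frac{5452}{-127418 - 14543} = \frac{5452}{-141961} = 5452 \left(- \frac{1}{141961}\right) = - \frac{5452}{141961} \approx -0.038405$)
$d + F{\left(-380 \right)} = - \frac{5452}{141961} - \frac{1}{13} = - \frac{212837}{1845493}$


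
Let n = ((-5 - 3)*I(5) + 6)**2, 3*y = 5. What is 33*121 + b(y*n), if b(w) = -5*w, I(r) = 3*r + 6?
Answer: -214707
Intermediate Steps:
y = 5/3 (y = (1/3)*5 = 5/3 ≈ 1.6667)
I(r) = 6 + 3*r
n = 26244 (n = ((-5 - 3)*(6 + 3*5) + 6)**2 = (-8*(6 + 15) + 6)**2 = (-8*21 + 6)**2 = (-168 + 6)**2 = (-162)**2 = 26244)
33*121 + b(y*n) = 33*121 - 25*26244/3 = 3993 - 5*43740 = 3993 - 218700 = -214707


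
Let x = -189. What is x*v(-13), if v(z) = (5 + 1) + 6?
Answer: -2268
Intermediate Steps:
v(z) = 12 (v(z) = 6 + 6 = 12)
x*v(-13) = -189*12 = -2268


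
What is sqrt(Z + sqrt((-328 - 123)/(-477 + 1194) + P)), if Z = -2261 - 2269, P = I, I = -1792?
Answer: sqrt(-2328823170 + 717*I*sqrt(921570855))/717 ≈ 0.31453 + 67.306*I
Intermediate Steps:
P = -1792
Z = -4530
sqrt(Z + sqrt((-328 - 123)/(-477 + 1194) + P)) = sqrt(-4530 + sqrt((-328 - 123)/(-477 + 1194) - 1792)) = sqrt(-4530 + sqrt(-451/717 - 1792)) = sqrt(-4530 + sqrt(-1285315/717)) = sqrt(-4530 + I*sqrt(921570855)/717)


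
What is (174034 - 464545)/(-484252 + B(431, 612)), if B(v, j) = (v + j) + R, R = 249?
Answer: 290511/482960 ≈ 0.60152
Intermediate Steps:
B(v, j) = 249 + j + v (B(v, j) = (v + j) + 249 = (j + v) + 249 = 249 + j + v)
(174034 - 464545)/(-484252 + B(431, 612)) = (174034 - 464545)/(-484252 + (249 + 612 + 431)) = -290511/(-484252 + 1292) = -290511/(-482960) = -290511*(-1/482960) = 290511/482960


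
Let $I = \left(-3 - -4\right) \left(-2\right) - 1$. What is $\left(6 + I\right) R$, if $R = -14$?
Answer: $-42$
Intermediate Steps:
$I = -3$ ($I = \left(-3 + 4\right) \left(-2\right) - 1 = 1 \left(-2\right) - 1 = -2 - 1 = -3$)
$\left(6 + I\right) R = \left(6 - 3\right) \left(-14\right) = 3 \left(-14\right) = -42$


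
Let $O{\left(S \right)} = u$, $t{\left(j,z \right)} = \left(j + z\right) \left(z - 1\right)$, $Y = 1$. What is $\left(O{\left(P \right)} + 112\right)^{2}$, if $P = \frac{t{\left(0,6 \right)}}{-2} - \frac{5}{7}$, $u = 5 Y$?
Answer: $13689$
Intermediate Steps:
$t{\left(j,z \right)} = \left(-1 + z\right) \left(j + z\right)$ ($t{\left(j,z \right)} = \left(j + z\right) \left(-1 + z\right) = \left(-1 + z\right) \left(j + z\right)$)
$u = 5$ ($u = 5 \cdot 1 = 5$)
$P = - \frac{110}{7}$ ($P = \frac{6^{2} - 0 - 6 + 0 \cdot 6}{-2} - \frac{5}{7} = \left(36 + 0 - 6 + 0\right) \left(- \frac{1}{2}\right) - \frac{5}{7} = 30 \left(- \frac{1}{2}\right) - \frac{5}{7} = -15 - \frac{5}{7} = - \frac{110}{7} \approx -15.714$)
$O{\left(S \right)} = 5$
$\left(O{\left(P \right)} + 112\right)^{2} = \left(5 + 112\right)^{2} = 117^{2} = 13689$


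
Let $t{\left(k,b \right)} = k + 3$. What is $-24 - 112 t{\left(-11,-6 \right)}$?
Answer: $872$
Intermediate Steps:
$t{\left(k,b \right)} = 3 + k$
$-24 - 112 t{\left(-11,-6 \right)} = -24 - 112 \left(3 - 11\right) = -24 - -896 = -24 + 896 = 872$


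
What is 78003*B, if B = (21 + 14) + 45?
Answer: 6240240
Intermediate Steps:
B = 80 (B = 35 + 45 = 80)
78003*B = 78003*80 = 6240240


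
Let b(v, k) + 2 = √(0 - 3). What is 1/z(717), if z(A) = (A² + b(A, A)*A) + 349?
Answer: 513004/263174646283 - 717*I*√3/263174646283 ≈ 1.9493e-6 - 4.7188e-9*I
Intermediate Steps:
b(v, k) = -2 + I*√3 (b(v, k) = -2 + √(0 - 3) = -2 + √(-3) = -2 + I*√3)
z(A) = 349 + A² + A*(-2 + I*√3) (z(A) = (A² + (-2 + I*√3)*A) + 349 = (A² + A*(-2 + I*√3)) + 349 = 349 + A² + A*(-2 + I*√3))
1/z(717) = 1/(349 + 717² - 1*717*(2 - I*√3)) = 1/(349 + 514089 + (-1434 + 717*I*√3)) = 1/(513004 + 717*I*√3)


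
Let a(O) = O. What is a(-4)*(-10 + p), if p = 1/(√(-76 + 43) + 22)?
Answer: 1872/47 + 4*I*√33/517 ≈ 39.83 + 0.044445*I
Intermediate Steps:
p = 1/(22 + I*√33) (p = 1/(√(-33) + 22) = 1/(I*√33 + 22) = 1/(22 + I*√33) ≈ 0.042553 - 0.011111*I)
a(-4)*(-10 + p) = -4*(-10 + (2/47 - I*√33/517)) = -4*(-468/47 - I*√33/517) = 1872/47 + 4*I*√33/517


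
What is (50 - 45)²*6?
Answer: 150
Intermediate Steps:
(50 - 45)²*6 = 5²*6 = 25*6 = 150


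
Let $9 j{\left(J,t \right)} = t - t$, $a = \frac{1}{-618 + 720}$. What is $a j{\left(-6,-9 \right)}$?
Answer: $0$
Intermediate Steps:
$a = \frac{1}{102} \approx 0.0098039$
$j{\left(J,t \right)} = 0$ ($j{\left(J,t \right)} = \frac{t - t}{9} = \frac{1}{9} \cdot 0 = 0$)
$a j{\left(-6,-9 \right)} = \frac{1}{102} \cdot 0 = 0$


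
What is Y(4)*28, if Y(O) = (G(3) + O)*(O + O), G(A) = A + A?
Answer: 2240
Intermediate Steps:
G(A) = 2*A
Y(O) = 2*O*(6 + O) (Y(O) = (2*3 + O)*(O + O) = (6 + O)*(2*O) = 2*O*(6 + O))
Y(4)*28 = (2*4*(6 + 4))*28 = (2*4*10)*28 = 80*28 = 2240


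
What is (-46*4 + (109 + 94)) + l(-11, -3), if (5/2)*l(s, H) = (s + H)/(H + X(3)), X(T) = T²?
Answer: 271/15 ≈ 18.067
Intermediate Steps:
l(s, H) = 2*(H + s)/(5*(9 + H)) (l(s, H) = 2*((s + H)/(H + 3²))/5 = 2*((H + s)/(H + 9))/5 = 2*((H + s)/(9 + H))/5 = 2*(H + s)/(5*(9 + H)))
(-46*4 + (109 + 94)) + l(-11, -3) = (-46*4 + (109 + 94)) + 2*(-3 - 11)/(5*(9 - 3)) = (-184 + 203) + (⅖)*(-14)/6 = 19 + (⅖)*(⅙)*(-14) = 19 - 14/15 = 271/15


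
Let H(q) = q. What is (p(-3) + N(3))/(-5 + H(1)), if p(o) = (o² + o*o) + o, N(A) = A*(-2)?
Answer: -9/4 ≈ -2.2500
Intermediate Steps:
N(A) = -2*A
p(o) = o + 2*o² (p(o) = (o² + o²) + o = 2*o² + o = o + 2*o²)
(p(-3) + N(3))/(-5 + H(1)) = (-3*(1 + 2*(-3)) - 2*3)/(-5 + 1) = (-3*(1 - 6) - 6)/(-4) = (-3*(-5) - 6)*(-¼) = (15 - 6)*(-¼) = 9*(-¼) = -9/4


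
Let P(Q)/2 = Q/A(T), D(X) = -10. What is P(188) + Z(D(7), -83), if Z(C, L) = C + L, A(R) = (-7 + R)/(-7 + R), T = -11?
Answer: 283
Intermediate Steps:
A(R) = 1
P(Q) = 2*Q (P(Q) = 2*(Q/1) = 2*(Q*1) = 2*Q)
P(188) + Z(D(7), -83) = 2*188 + (-10 - 83) = 376 - 93 = 283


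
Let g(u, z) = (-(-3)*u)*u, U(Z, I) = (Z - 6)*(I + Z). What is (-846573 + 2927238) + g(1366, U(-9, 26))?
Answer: 7678533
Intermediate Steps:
U(Z, I) = (-6 + Z)*(I + Z)
g(u, z) = 3*u**2 (g(u, z) = (3*u)*u = 3*u**2)
(-846573 + 2927238) + g(1366, U(-9, 26)) = (-846573 + 2927238) + 3*1366**2 = 2080665 + 3*1865956 = 2080665 + 5597868 = 7678533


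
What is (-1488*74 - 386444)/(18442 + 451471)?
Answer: -496556/469913 ≈ -1.0567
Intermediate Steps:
(-1488*74 - 386444)/(18442 + 451471) = (-110112 - 386444)/469913 = -496556*1/469913 = -496556/469913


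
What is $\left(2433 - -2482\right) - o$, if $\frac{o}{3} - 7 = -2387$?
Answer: $12055$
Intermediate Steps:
$o = -7140$ ($o = 21 + 3 \left(-2387\right) = 21 - 7161 = -7140$)
$\left(2433 - -2482\right) - o = \left(2433 - -2482\right) - -7140 = \left(2433 + 2482\right) + 7140 = 4915 + 7140 = 12055$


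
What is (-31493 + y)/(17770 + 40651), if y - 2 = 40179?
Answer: 8688/58421 ≈ 0.14871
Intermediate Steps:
y = 40181 (y = 2 + 40179 = 40181)
(-31493 + y)/(17770 + 40651) = (-31493 + 40181)/(17770 + 40651) = 8688/58421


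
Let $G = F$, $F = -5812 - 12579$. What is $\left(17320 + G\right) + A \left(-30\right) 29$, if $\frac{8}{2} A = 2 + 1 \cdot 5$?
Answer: $- \frac{5187}{2} \approx -2593.5$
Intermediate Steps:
$A = \frac{7}{4}$ ($A = \frac{2 + 1 \cdot 5}{4} = \frac{2 + 5}{4} = \frac{1}{4} \cdot 7 = \frac{7}{4} \approx 1.75$)
$F = -18391$ ($F = -5812 - 12579 = -18391$)
$G = -18391$
$\left(17320 + G\right) + A \left(-30\right) 29 = \left(17320 - 18391\right) + \frac{7}{4} \left(-30\right) 29 = -1071 - \frac{3045}{2} = - \frac{5187}{2}$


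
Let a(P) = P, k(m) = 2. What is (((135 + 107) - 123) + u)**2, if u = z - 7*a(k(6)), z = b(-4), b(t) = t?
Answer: 10201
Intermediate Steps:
z = -4
u = -18 (u = -4 - 7*2 = -4 - 14 = -18)
(((135 + 107) - 123) + u)**2 = (((135 + 107) - 123) - 18)**2 = ((242 - 123) - 18)**2 = (119 - 18)**2 = 101**2 = 10201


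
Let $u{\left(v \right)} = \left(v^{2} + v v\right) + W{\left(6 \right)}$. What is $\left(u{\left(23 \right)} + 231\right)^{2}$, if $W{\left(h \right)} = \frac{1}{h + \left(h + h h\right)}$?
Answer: $\frac{3828268129}{2304} \approx 1.6616 \cdot 10^{6}$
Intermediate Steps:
$W{\left(h \right)} = \frac{1}{h^{2} + 2 h}$ ($W{\left(h \right)} = \frac{1}{h + \left(h + h^{2}\right)} = \frac{1}{h^{2} + 2 h}$)
$u{\left(v \right)} = \frac{1}{48} + 2 v^{2}$ ($u{\left(v \right)} = \left(v^{2} + v v\right) + \frac{1}{6 \left(2 + 6\right)} = \left(v^{2} + v^{2}\right) + \frac{1}{6 \cdot 8} = 2 v^{2} + \frac{1}{6} \cdot \frac{1}{8} = 2 v^{2} + \frac{1}{48} = \frac{1}{48} + 2 v^{2}$)
$\left(u{\left(23 \right)} + 231\right)^{2} = \left(\left(\frac{1}{48} + 2 \cdot 23^{2}\right) + 231\right)^{2} = \left(\left(\frac{1}{48} + 2 \cdot 529\right) + 231\right)^{2} = \left(\left(\frac{1}{48} + 1058\right) + 231\right)^{2} = \left(\frac{50785}{48} + 231\right)^{2} = \left(\frac{61873}{48}\right)^{2} = \frac{3828268129}{2304}$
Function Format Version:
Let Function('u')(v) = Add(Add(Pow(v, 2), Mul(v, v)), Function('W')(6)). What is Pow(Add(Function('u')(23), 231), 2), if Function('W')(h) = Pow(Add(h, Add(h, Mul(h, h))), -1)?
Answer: Rational(3828268129, 2304) ≈ 1.6616e+6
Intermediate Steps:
Function('W')(h) = Pow(Add(Pow(h, 2), Mul(2, h)), -1) (Function('W')(h) = Pow(Add(h, Add(h, Pow(h, 2))), -1) = Pow(Add(Pow(h, 2), Mul(2, h)), -1))
Function('u')(v) = Add(Rational(1, 48), Mul(2, Pow(v, 2))) (Function('u')(v) = Add(Add(Pow(v, 2), Mul(v, v)), Mul(Pow(6, -1), Pow(Add(2, 6), -1))) = Add(Add(Pow(v, 2), Pow(v, 2)), Mul(Rational(1, 6), Pow(8, -1))) = Add(Mul(2, Pow(v, 2)), Mul(Rational(1, 6), Rational(1, 8))) = Add(Mul(2, Pow(v, 2)), Rational(1, 48)) = Add(Rational(1, 48), Mul(2, Pow(v, 2))))
Pow(Add(Function('u')(23), 231), 2) = Pow(Add(Add(Rational(1, 48), Mul(2, Pow(23, 2))), 231), 2) = Pow(Add(Add(Rational(1, 48), Mul(2, 529)), 231), 2) = Pow(Add(Add(Rational(1, 48), 1058), 231), 2) = Pow(Add(Rational(50785, 48), 231), 2) = Pow(Rational(61873, 48), 2) = Rational(3828268129, 2304)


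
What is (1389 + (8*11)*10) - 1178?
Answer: 1091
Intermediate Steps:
(1389 + (8*11)*10) - 1178 = (1389 + 88*10) - 1178 = (1389 + 880) - 1178 = 2269 - 1178 = 1091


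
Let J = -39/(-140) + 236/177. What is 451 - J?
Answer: 188743/420 ≈ 449.39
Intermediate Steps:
J = 677/420 (J = -39*(-1/140) + 236*(1/177) = 39/140 + 4/3 = 677/420 ≈ 1.6119)
451 - J = 451 - 1*677/420 = 451 - 677/420 = 188743/420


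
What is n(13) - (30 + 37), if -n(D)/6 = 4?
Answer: -91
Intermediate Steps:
n(D) = -24 (n(D) = -6*4 = -24)
n(13) - (30 + 37) = -24 - (30 + 37) = -24 - 1*67 = -24 - 67 = -91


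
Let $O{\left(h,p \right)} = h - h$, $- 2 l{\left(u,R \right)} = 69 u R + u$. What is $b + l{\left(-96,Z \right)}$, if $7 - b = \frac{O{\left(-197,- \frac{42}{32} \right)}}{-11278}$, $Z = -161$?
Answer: $-533177$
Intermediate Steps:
$l{\left(u,R \right)} = - \frac{u}{2} - \frac{69 R u}{2}$ ($l{\left(u,R \right)} = - \frac{69 u R + u}{2} = - \frac{69 R u + u}{2} = - \frac{u + 69 R u}{2} = - \frac{u}{2} - \frac{69 R u}{2}$)
$O{\left(h,p \right)} = 0$
$b = 7$ ($b = 7 - \frac{0}{-11278} = 7 - 0 \left(- \frac{1}{11278}\right) = 7 - 0 = 7 + 0 = 7$)
$b + l{\left(-96,Z \right)} = 7 - - 48 \left(1 + 69 \left(-161\right)\right) = 7 - - 48 \left(1 - 11109\right) = 7 - \left(-48\right) \left(-11108\right) = 7 - 533184 = -533177$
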